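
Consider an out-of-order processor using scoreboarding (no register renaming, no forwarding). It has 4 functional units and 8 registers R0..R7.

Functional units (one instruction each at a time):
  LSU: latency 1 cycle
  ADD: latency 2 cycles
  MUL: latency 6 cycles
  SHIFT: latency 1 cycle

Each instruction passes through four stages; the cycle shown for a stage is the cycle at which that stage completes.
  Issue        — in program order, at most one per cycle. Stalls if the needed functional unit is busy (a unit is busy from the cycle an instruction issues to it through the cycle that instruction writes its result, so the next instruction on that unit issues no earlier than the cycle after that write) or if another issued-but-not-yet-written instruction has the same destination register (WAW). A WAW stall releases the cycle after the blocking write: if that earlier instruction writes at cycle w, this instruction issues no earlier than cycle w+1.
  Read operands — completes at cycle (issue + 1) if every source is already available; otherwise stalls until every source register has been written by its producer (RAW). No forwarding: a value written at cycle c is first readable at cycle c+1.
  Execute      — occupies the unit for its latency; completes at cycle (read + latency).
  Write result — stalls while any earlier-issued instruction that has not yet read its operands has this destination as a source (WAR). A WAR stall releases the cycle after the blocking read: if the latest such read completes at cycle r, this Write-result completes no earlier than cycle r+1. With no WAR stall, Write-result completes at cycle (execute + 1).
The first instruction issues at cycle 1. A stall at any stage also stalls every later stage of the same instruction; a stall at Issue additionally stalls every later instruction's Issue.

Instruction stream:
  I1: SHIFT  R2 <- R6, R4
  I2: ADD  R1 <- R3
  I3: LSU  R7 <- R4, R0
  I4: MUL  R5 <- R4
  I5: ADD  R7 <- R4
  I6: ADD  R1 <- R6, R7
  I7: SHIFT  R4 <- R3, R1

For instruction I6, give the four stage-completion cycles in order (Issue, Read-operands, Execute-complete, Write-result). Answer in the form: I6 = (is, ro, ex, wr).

t=1  issue I1 (SHIFT)
t=2  I1 read-ops; issue I2 (ADD)
t=3  I1 finished on SHIFT; I2 read-ops; issue I3 (LSU)
t=4  I1→R2; I3 read-ops; issue I4 (MUL)
t=5  I2 finished on ADD; I3 finished on LSU; I4 read-ops
t=6  I2→R1; I3→R7
t=7  issue I5 (ADD)
t=8  I5 read-ops
t=10  I5 finished on ADD
t=11  I4 finished on MUL; I5→R7
t=12  I4→R5; issue I6 (ADD)
t=13  I6 read-ops; issue I7 (SHIFT)
t=15  I6 finished on ADD
t=16  I6→R1
t=17  I7 read-ops
t=18  I7 finished on SHIFT
t=19  I7→R4

I6 = (12, 13, 15, 16)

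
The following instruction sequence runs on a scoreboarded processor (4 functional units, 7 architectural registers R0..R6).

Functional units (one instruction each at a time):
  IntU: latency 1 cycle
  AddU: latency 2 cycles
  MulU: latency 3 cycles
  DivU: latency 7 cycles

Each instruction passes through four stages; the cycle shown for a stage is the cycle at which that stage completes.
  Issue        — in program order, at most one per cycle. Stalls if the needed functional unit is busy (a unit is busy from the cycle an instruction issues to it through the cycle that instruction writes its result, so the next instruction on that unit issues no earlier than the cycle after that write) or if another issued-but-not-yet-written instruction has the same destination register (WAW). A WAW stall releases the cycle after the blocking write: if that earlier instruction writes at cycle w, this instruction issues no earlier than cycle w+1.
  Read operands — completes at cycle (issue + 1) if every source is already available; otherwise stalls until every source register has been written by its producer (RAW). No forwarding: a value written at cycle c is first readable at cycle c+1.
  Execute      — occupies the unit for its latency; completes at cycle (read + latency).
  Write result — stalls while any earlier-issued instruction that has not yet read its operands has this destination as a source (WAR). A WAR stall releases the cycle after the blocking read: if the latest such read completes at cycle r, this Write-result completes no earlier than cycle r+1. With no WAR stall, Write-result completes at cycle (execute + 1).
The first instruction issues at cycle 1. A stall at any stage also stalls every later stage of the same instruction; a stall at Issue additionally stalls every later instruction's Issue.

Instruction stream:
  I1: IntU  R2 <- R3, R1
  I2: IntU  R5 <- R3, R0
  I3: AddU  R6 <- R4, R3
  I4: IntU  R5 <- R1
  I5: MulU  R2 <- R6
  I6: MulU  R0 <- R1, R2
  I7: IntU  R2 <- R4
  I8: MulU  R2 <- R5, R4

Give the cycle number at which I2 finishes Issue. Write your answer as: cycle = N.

I1  is:1  ro:2  ex:3  wr:4
I2  is:5  ro:6  ex:7  wr:8  — struct: IntU busy until I1 writes@4
I3  is:6  ro:7  ex:9  wr:10
I4  is:9  ro:10  ex:11  wr:12  — struct: IntU busy until I2 writes@8
I5  is:10  ro:11  ex:14  wr:15
I6  is:16  ro:17  ex:20  wr:21  — struct: MulU busy until I5 writes@15
I7  is:17  ro:18  ex:19  wr:20
I8  is:22  ro:23  ex:26  wr:27  — struct: MulU busy until I6 writes@21

cycle = 5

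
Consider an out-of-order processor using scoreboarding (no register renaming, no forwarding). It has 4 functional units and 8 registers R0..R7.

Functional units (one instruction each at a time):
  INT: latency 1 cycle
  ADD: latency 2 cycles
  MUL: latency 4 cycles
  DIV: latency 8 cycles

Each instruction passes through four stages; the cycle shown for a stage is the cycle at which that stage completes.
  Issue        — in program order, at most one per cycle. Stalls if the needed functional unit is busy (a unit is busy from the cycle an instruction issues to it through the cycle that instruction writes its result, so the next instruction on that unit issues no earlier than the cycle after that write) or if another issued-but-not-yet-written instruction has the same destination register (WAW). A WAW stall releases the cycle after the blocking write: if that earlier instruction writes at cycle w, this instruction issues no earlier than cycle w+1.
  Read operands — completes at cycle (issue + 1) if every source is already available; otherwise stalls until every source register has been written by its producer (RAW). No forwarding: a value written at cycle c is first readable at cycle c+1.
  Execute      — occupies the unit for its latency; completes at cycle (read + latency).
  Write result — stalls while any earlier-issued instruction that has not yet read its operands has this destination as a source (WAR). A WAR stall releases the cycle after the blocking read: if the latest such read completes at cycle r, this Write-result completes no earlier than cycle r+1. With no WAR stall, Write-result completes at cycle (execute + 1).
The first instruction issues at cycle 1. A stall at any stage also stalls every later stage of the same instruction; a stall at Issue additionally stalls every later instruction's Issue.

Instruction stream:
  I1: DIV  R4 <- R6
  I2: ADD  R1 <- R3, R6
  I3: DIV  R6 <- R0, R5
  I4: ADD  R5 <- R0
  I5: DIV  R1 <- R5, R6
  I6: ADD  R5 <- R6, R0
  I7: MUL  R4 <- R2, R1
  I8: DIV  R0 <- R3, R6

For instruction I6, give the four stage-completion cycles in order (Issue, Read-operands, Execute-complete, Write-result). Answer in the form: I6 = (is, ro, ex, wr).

I6 = (24, 25, 27, 28)

cycle 1: issue I1 (DIV)
cycle 2: I1 read-ops | issue I2 (ADD)
cycle 3: I2 read-ops
cycle 5: I2 finished on ADD
cycle 6: I2→R1
cycle 10: I1 finished on DIV
cycle 11: I1→R4
cycle 12: issue I3 (DIV)
cycle 13: I3 read-ops | issue I4 (ADD)
cycle 14: I4 read-ops
cycle 16: I4 finished on ADD
cycle 17: I4→R5
cycle 21: I3 finished on DIV
cycle 22: I3→R6
cycle 23: issue I5 (DIV)
cycle 24: I5 read-ops | issue I6 (ADD)
cycle 25: I6 read-ops | issue I7 (MUL)
cycle 27: I6 finished on ADD
cycle 28: I6→R5
cycle 32: I5 finished on DIV
cycle 33: I5→R1
cycle 34: I7 read-ops | issue I8 (DIV)
cycle 35: I8 read-ops
cycle 38: I7 finished on MUL
cycle 39: I7→R4
cycle 43: I8 finished on DIV
cycle 44: I8→R0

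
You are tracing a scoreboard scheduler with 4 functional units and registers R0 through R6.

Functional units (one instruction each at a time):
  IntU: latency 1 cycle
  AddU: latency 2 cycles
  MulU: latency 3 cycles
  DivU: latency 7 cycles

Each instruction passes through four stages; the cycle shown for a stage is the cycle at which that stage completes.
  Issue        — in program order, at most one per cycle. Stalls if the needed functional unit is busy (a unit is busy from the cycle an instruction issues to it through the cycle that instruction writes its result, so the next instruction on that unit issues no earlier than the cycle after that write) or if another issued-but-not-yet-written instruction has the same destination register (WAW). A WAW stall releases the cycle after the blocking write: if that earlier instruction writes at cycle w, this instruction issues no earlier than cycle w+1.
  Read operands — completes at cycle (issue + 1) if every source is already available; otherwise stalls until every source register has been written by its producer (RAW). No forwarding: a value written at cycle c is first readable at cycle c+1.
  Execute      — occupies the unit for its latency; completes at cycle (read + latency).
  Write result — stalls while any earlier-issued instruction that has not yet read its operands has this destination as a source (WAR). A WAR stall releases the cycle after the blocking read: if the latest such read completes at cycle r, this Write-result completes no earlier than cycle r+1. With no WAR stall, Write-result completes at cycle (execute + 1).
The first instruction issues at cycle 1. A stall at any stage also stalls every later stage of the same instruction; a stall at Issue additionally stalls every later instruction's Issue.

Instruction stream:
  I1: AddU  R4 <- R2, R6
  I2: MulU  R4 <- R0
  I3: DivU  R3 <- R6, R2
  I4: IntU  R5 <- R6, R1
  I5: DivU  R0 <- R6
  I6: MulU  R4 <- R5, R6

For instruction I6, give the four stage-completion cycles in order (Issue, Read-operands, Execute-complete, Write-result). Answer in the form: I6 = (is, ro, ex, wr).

I6 = (18, 19, 22, 23)

  I1 | 1 | 2 | 4 | 5
  I2 | 6 | 7 | 10 | 11   WAW R4: wait I1 write@5
  I3 | 7 | 8 | 15 | 16
  I4 | 8 | 9 | 10 | 11
  I5 | 17 | 18 | 25 | 26   struct: DivU busy until I3 writes@16
  I6 | 18 | 19 | 22 | 23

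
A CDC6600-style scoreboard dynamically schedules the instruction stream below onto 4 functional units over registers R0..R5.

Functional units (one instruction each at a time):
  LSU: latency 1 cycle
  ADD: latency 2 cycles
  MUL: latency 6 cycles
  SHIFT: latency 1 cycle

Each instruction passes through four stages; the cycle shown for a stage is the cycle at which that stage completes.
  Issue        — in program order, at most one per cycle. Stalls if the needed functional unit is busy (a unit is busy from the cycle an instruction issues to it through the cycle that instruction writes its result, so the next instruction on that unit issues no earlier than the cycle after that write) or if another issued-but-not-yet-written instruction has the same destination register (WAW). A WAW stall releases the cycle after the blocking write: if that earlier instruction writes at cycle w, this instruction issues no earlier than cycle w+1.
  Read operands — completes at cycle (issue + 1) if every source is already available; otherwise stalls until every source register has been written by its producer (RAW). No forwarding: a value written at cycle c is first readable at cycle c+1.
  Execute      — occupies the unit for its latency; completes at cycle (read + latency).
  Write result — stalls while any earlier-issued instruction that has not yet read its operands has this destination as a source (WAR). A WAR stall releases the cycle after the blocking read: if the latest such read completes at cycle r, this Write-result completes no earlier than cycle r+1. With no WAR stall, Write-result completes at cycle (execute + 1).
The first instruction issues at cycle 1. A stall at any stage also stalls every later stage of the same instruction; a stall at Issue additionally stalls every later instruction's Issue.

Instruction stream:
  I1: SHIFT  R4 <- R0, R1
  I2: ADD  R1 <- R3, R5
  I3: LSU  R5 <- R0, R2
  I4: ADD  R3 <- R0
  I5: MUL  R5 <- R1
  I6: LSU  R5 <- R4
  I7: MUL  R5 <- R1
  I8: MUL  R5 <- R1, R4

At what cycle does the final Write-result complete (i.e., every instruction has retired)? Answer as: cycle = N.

t=1  I1→SHIFT
t=2  I1 RO | I2→ADD
t=3  I1 EX | I2 RO | I3→LSU
t=4  I1 WR R4 | I3 RO
t=5  I2 EX | I3 EX
t=6  I2 WR R1 | I3 WR R5
t=7  I4→ADD
t=8  I4 RO | I5→MUL
t=9  I5 RO
t=10  I4 EX
t=11  I4 WR R3
t=15  I5 EX
t=16  I5 WR R5
t=17  I6→LSU
t=18  I6 RO
t=19  I6 EX
t=20  I6 WR R5
t=21  I7→MUL
t=22  I7 RO
t=28  I7 EX
t=29  I7 WR R5
t=30  I8→MUL
t=31  I8 RO
t=37  I8 EX
t=38  I8 WR R5

cycle = 38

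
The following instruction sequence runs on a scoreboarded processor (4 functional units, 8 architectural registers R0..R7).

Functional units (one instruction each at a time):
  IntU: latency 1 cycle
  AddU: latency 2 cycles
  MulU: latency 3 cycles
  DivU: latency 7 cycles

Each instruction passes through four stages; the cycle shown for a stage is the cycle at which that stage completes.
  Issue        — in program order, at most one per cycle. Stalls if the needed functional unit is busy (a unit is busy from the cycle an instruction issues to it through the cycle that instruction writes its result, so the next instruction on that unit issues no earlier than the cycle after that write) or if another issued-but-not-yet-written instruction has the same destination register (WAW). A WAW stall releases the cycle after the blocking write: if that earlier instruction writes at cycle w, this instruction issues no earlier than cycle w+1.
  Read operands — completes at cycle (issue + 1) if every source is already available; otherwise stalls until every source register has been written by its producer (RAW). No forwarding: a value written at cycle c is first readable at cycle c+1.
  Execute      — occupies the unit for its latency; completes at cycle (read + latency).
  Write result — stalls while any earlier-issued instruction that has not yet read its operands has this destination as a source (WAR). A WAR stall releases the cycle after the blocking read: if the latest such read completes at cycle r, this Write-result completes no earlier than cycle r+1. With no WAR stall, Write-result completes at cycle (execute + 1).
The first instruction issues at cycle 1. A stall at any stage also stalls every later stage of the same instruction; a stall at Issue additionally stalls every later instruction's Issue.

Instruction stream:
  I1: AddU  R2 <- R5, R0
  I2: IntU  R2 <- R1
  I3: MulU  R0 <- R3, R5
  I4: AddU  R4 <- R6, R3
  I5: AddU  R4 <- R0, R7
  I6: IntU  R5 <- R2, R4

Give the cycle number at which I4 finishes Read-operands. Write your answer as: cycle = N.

cycle 1: I1→AddU
cycle 2: I1 RO
cycle 4: I1 EX
cycle 5: I1 WR R2
cycle 6: I2→IntU
cycle 7: I2 RO | I3→MulU
cycle 8: I2 EX | I3 RO | I4→AddU
cycle 9: I2 WR R2 | I4 RO
cycle 11: I3 EX | I4 EX
cycle 12: I3 WR R0 | I4 WR R4
cycle 13: I5→AddU
cycle 14: I5 RO | I6→IntU
cycle 16: I5 EX
cycle 17: I5 WR R4
cycle 18: I6 RO
cycle 19: I6 EX
cycle 20: I6 WR R5

cycle = 9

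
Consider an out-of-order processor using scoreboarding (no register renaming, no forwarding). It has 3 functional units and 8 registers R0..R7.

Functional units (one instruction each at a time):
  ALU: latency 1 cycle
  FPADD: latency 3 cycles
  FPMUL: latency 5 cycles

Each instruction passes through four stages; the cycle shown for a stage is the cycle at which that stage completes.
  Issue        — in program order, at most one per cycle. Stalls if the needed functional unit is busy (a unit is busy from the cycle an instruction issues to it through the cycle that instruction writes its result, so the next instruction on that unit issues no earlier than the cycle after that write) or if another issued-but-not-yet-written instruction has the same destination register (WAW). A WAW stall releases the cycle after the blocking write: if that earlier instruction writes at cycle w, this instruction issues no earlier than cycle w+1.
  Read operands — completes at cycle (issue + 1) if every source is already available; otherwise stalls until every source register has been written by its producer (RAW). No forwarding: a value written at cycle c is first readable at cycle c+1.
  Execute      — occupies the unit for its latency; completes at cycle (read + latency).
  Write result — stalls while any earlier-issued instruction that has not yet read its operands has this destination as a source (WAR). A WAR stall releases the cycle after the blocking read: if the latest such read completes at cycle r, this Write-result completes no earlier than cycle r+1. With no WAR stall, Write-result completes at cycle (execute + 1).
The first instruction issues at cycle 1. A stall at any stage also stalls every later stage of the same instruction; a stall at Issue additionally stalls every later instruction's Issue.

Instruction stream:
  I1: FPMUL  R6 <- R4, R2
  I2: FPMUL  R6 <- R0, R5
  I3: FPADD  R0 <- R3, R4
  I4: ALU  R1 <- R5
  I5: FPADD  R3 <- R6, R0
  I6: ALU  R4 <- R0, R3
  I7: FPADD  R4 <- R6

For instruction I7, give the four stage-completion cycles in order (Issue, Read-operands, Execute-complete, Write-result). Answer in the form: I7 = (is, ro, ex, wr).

cycle 1: issue I1 (FPMUL)
cycle 2: I1 read-ops
cycle 7: I1 finished on FPMUL
cycle 8: I1→R6
cycle 9: issue I2 (FPMUL)
cycle 10: I2 read-ops | issue I3 (FPADD)
cycle 11: I3 read-ops | issue I4 (ALU)
cycle 12: I4 read-ops
cycle 13: I4 finished on ALU
cycle 14: I3 finished on FPADD | I4→R1
cycle 15: I2 finished on FPMUL | I3→R0
cycle 16: I2→R6 | issue I5 (FPADD)
cycle 17: I5 read-ops | issue I6 (ALU)
cycle 20: I5 finished on FPADD
cycle 21: I5→R3
cycle 22: I6 read-ops
cycle 23: I6 finished on ALU
cycle 24: I6→R4
cycle 25: issue I7 (FPADD)
cycle 26: I7 read-ops
cycle 29: I7 finished on FPADD
cycle 30: I7→R4

I7 = (25, 26, 29, 30)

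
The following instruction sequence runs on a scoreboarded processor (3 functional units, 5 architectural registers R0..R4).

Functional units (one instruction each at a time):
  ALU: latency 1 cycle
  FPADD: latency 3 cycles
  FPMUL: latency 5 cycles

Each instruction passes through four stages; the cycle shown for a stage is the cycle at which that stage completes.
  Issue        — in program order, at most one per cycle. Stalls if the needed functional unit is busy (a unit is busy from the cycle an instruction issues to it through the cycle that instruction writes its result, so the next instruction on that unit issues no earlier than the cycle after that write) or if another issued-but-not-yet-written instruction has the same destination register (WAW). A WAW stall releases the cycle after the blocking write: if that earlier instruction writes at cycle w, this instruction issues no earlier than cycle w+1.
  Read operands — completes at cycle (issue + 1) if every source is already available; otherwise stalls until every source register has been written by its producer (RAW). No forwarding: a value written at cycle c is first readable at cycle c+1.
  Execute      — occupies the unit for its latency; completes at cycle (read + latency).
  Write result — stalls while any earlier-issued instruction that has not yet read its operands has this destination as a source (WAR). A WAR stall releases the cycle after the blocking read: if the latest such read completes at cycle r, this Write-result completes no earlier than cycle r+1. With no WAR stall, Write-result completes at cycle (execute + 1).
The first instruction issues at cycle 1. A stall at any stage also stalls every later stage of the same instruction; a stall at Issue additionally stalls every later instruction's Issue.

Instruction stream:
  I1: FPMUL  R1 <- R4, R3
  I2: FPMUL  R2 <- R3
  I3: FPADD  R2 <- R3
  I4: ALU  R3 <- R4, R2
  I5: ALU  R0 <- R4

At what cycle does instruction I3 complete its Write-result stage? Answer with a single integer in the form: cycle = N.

c1: I1 dispatched to FPMUL
c2: I1 operands ready
c7: I1 complete
c8: R1←I1
c9: I2 dispatched to FPMUL
c10: I2 operands ready
c15: I2 complete
c16: R2←I2
c17: I3 dispatched to FPADD
c18: I3 operands ready; I4 dispatched to ALU
c21: I3 complete
c22: R2←I3
c23: I4 operands ready
c24: I4 complete
c25: R3←I4
c26: I5 dispatched to ALU
c27: I5 operands ready
c28: I5 complete
c29: R0←I5

cycle = 22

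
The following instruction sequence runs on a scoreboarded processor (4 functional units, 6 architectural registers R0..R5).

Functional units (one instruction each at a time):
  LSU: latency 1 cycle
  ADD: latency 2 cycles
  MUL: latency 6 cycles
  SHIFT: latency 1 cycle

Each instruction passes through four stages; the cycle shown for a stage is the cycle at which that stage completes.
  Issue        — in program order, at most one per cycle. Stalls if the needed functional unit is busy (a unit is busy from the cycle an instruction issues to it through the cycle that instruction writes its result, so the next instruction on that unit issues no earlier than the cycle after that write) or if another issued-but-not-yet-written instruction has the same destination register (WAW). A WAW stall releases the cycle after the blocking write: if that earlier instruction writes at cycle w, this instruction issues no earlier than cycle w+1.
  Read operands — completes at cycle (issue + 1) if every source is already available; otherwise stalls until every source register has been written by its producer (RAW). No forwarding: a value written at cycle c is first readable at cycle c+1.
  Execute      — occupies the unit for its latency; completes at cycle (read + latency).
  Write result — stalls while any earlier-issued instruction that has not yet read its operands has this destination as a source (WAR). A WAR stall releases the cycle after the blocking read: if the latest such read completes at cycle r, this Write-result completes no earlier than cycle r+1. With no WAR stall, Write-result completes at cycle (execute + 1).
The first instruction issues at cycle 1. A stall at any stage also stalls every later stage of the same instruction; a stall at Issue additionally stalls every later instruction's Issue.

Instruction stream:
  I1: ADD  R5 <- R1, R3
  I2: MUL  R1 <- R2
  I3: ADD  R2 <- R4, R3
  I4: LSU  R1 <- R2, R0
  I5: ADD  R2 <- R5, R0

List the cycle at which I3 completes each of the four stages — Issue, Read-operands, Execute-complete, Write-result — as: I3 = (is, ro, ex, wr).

I1: IS=1 RO=2 EX=4 WR=5
I2: IS=2 RO=3 EX=9 WR=10
I3: IS=6 RO=7 EX=9 WR=10  [struct: ADD busy until I1 writes@5]
I4: IS=11 RO=12 EX=13 WR=14  [WAW R1: wait I2 write@10]
I5: IS=12 RO=13 EX=15 WR=16

I3 = (6, 7, 9, 10)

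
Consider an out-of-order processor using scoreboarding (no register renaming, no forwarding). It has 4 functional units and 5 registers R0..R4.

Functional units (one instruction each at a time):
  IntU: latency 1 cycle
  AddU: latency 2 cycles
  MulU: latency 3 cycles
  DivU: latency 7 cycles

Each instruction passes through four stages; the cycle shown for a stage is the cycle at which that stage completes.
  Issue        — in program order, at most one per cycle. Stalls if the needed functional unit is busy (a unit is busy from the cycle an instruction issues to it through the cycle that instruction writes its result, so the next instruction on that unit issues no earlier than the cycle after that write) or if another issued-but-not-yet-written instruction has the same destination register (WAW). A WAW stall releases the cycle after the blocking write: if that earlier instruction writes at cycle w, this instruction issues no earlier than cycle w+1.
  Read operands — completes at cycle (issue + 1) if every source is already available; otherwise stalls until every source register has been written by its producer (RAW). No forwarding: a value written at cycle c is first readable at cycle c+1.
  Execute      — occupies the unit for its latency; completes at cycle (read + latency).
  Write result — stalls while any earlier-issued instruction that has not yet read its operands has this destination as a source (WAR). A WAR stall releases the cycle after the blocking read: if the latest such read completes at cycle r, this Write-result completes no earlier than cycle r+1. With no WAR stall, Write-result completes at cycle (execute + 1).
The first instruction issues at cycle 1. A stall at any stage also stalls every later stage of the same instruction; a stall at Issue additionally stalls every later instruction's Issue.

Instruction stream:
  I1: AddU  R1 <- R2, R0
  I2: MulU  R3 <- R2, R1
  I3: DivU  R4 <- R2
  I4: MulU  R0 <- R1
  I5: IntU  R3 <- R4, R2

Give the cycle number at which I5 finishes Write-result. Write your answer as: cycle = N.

cycle = 15

[I1] 1/2/4/5
[I2] 2/6/9/10  (RAW R1: wait I1 write@5)
[I3] 3/4/11/12
[I4] 11/12/15/16  (struct: MulU busy until I2 writes@10)
[I5] 12/13/14/15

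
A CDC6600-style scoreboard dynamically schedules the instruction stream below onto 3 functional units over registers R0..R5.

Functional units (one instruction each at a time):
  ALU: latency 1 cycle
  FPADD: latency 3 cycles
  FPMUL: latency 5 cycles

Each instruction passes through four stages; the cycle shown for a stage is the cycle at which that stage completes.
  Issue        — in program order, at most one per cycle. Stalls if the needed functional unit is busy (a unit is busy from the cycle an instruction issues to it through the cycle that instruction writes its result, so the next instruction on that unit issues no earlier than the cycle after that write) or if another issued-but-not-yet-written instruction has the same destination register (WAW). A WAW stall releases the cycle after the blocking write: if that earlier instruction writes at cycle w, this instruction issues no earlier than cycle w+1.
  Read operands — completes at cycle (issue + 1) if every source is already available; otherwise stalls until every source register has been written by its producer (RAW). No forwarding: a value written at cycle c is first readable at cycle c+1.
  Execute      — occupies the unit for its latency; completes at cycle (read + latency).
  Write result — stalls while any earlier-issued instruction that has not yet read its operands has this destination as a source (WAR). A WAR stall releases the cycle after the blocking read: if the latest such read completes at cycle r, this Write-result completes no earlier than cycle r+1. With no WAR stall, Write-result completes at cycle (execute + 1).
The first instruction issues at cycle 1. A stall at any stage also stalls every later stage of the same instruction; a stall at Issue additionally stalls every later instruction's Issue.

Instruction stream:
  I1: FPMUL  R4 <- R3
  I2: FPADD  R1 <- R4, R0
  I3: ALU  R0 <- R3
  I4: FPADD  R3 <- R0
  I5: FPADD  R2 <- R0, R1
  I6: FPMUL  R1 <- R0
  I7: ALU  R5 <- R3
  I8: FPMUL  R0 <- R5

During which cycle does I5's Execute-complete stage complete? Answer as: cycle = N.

I1: IS=1 RO=2 EX=7 WR=8
I2: IS=2 RO=9 EX=12 WR=13  [RAW R4: wait I1 write@8]
I3: IS=3 RO=4 EX=5 WR=10  [WAR R0: wait I2 read@9]
I4: IS=14 RO=15 EX=18 WR=19  [struct: FPADD busy until I2 writes@13]
I5: IS=20 RO=21 EX=24 WR=25  [struct: FPADD busy until I4 writes@19]
I6: IS=21 RO=22 EX=27 WR=28
I7: IS=22 RO=23 EX=24 WR=25
I8: IS=29 RO=30 EX=35 WR=36  [struct: FPMUL busy until I6 writes@28]

cycle = 24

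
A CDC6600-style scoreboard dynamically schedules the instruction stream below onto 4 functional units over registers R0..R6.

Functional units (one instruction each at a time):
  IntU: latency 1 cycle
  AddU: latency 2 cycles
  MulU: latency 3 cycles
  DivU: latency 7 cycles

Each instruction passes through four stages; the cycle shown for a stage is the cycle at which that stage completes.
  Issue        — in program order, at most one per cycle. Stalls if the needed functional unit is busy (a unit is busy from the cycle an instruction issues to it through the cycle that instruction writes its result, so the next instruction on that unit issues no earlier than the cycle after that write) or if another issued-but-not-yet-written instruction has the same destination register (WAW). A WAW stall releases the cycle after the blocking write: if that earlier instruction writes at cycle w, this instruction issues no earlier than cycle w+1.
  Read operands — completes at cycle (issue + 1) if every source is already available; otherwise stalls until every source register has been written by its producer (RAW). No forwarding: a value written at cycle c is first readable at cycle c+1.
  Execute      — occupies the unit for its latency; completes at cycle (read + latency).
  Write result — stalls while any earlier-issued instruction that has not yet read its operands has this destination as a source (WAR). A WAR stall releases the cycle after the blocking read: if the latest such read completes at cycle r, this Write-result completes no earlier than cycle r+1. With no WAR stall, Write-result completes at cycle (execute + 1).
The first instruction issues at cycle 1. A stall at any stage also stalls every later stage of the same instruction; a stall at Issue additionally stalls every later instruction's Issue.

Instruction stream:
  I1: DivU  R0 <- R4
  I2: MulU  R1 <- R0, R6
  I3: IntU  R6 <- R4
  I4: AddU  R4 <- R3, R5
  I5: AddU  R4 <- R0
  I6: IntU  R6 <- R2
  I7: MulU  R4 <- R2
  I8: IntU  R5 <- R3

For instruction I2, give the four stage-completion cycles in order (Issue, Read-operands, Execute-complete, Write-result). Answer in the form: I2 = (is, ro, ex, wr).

t=1  I1→DivU
t=2  I1 RO | I2→MulU
t=3  I3→IntU
t=4  I3 RO | I4→AddU
t=5  I3 EX | I4 RO
t=7  I4 EX
t=8  I4 WR R4
t=9  I1 EX | I5→AddU
t=10  I1 WR R0
t=11  I2 RO | I5 RO
t=12  I3 WR R6
t=13  I5 EX | I6→IntU
t=14  I2 EX | I5 WR R4 | I6 RO
t=15  I2 WR R1 | I6 EX
t=16  I6 WR R6 | I7→MulU
t=17  I7 RO | I8→IntU
t=18  I8 RO
t=19  I8 EX
t=20  I7 EX | I8 WR R5
t=21  I7 WR R4

I2 = (2, 11, 14, 15)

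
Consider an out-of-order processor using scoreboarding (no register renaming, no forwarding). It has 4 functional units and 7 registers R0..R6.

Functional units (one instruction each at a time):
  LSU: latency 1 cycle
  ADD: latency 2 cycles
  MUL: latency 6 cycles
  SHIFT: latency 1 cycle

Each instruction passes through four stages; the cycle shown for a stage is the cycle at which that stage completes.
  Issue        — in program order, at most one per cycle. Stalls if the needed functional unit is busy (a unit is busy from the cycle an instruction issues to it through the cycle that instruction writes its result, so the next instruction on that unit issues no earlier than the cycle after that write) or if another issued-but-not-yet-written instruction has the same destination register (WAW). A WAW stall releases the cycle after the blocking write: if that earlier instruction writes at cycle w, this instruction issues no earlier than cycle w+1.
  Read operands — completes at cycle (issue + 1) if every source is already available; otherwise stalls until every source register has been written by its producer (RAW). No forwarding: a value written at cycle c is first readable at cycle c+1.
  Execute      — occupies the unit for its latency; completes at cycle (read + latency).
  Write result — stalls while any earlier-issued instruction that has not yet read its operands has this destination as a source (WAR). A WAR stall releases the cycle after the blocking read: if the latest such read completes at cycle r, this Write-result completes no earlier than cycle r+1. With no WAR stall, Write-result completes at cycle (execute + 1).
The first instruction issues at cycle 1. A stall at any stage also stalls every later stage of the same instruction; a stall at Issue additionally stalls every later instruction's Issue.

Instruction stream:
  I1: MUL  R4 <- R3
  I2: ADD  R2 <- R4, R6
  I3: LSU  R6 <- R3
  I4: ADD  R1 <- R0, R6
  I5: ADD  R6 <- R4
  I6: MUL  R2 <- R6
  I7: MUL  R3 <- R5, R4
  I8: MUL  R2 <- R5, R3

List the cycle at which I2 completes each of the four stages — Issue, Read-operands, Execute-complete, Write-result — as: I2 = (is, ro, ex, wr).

  I1 | 1 | 2 | 8 | 9
  I2 | 2 | 10 | 12 | 13   RAW R4: wait I1 write@9
  I3 | 3 | 4 | 5 | 11   WAR R6: wait I2 read@10
  I4 | 14 | 15 | 17 | 18   struct: ADD busy until I2 writes@13
  I5 | 19 | 20 | 22 | 23   struct: ADD busy until I4 writes@18
  I6 | 20 | 24 | 30 | 31   RAW R6: wait I5 write@23
  I7 | 32 | 33 | 39 | 40   struct: MUL busy until I6 writes@31
  I8 | 41 | 42 | 48 | 49   struct: MUL busy until I7 writes@40

I2 = (2, 10, 12, 13)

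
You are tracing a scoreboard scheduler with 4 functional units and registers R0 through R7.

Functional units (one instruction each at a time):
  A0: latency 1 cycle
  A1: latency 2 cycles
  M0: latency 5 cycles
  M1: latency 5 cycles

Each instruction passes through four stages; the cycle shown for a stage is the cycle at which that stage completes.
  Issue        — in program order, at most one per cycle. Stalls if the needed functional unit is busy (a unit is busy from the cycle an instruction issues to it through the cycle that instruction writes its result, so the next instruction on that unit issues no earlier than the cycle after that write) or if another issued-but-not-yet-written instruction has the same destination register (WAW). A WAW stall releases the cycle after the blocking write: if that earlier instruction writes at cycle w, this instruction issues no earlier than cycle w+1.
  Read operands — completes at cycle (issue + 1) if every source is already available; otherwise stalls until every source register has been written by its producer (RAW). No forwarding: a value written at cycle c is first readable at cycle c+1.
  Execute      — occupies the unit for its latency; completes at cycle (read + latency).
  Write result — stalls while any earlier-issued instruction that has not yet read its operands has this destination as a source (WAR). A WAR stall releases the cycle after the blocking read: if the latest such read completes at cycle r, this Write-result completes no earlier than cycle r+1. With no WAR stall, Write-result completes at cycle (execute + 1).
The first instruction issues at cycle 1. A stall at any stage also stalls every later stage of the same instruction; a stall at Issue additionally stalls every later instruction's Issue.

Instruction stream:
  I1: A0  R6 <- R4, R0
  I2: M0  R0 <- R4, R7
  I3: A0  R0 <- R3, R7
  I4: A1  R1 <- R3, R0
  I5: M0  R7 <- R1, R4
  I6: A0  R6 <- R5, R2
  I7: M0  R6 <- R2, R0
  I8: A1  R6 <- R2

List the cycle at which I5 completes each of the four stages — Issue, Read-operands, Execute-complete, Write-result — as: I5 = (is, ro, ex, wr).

c1: I1→A0
c2: I1 RO | I2→M0
c3: I1 EX | I2 RO
c4: I1 WR R6
c8: I2 EX
c9: I2 WR R0
c10: I3→A0
c11: I3 RO | I4→A1
c12: I3 EX | I5→M0
c13: I3 WR R0
c14: I4 RO | I6→A0
c15: I6 RO
c16: I4 EX | I6 EX
c17: I4 WR R1 | I6 WR R6
c18: I5 RO
c23: I5 EX
c24: I5 WR R7
c25: I7→M0
c26: I7 RO
c31: I7 EX
c32: I7 WR R6
c33: I8→A1
c34: I8 RO
c36: I8 EX
c37: I8 WR R6

I5 = (12, 18, 23, 24)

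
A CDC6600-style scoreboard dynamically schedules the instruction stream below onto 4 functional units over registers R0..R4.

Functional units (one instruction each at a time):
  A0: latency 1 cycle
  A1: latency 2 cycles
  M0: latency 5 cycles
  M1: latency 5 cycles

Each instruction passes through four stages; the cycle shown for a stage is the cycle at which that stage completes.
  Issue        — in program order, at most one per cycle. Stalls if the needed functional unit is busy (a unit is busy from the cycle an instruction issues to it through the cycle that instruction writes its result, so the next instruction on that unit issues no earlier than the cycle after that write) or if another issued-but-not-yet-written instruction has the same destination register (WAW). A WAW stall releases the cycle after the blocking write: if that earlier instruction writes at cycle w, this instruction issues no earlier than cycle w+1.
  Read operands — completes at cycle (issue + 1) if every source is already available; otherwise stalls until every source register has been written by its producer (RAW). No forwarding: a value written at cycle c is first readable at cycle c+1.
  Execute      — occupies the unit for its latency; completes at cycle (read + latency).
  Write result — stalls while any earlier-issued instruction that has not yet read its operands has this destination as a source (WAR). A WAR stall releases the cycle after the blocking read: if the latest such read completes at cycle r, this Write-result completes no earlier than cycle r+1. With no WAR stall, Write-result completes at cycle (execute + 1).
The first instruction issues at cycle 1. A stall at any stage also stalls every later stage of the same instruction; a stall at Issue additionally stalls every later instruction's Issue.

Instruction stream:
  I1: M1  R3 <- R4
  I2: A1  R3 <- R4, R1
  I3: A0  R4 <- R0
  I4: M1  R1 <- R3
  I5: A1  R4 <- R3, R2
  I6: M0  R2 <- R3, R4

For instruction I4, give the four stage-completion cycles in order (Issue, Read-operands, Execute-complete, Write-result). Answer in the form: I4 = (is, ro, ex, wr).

I4 = (11, 14, 19, 20)

c1: I1→M1
c2: I1 RO
c7: I1 EX
c8: I1 WR R3
c9: I2→A1
c10: I2 RO, I3→A0
c11: I3 RO, I4→M1
c12: I2 EX, I3 EX
c13: I2 WR R3, I3 WR R4
c14: I4 RO, I5→A1
c15: I5 RO, I6→M0
c17: I5 EX
c18: I5 WR R4
c19: I4 EX, I6 RO
c20: I4 WR R1
c24: I6 EX
c25: I6 WR R2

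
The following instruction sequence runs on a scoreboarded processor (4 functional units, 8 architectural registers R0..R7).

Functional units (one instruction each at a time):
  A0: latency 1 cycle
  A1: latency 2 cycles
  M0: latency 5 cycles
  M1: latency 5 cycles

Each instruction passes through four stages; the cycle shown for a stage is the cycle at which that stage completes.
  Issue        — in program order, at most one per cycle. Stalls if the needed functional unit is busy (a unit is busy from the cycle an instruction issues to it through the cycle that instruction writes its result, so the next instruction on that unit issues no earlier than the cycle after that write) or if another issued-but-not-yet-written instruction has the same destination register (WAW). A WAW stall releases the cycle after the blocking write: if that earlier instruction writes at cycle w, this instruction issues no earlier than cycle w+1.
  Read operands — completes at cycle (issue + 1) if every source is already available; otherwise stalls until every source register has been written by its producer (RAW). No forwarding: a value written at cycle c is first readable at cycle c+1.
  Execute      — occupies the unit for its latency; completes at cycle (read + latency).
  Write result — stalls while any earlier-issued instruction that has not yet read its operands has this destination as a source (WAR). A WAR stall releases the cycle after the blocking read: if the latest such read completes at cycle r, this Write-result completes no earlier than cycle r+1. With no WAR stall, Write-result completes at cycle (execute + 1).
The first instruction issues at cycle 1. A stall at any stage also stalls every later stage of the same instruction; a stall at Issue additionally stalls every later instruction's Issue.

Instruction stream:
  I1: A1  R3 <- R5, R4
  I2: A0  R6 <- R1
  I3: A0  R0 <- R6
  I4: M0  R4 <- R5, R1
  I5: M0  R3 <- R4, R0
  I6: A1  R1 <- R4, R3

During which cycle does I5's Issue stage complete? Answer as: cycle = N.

cycle = 15

I1 -> (1, 2, 4, 5)
I2 -> (2, 3, 4, 5)
I3 -> (6, 7, 8, 9)  // struct: A0 busy until I2 writes@5
I4 -> (7, 8, 13, 14)
I5 -> (15, 16, 21, 22)  // struct: M0 busy until I4 writes@14
I6 -> (16, 23, 25, 26)  // RAW R3: wait I5 write@22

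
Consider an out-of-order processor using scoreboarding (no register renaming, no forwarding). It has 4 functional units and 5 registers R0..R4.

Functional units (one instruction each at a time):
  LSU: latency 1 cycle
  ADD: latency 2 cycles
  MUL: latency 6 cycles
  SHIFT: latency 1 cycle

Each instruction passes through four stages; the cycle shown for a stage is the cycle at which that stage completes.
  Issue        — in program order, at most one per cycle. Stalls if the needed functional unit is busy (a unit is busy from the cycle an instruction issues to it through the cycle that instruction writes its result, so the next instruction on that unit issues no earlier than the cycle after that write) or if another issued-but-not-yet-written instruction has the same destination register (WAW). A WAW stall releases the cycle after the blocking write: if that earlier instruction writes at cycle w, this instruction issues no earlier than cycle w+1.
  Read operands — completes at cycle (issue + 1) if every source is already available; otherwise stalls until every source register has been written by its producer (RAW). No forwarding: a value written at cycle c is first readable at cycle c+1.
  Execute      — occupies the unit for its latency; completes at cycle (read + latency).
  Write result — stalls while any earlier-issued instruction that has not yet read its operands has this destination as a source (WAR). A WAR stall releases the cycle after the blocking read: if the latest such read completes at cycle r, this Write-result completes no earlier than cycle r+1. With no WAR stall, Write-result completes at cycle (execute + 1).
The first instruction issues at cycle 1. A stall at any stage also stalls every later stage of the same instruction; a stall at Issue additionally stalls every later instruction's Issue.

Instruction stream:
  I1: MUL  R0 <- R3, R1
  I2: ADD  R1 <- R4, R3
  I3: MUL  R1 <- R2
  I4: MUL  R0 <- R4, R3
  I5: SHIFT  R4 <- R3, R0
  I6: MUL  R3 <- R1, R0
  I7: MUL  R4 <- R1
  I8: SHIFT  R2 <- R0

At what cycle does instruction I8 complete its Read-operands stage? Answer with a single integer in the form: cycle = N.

cycle = 39

cycle 1: issue I1 (MUL)
cycle 2: I1 read-ops | issue I2 (ADD)
cycle 3: I2 read-ops
cycle 5: I2 finished on ADD
cycle 6: I2→R1
cycle 8: I1 finished on MUL
cycle 9: I1→R0
cycle 10: issue I3 (MUL)
cycle 11: I3 read-ops
cycle 17: I3 finished on MUL
cycle 18: I3→R1
cycle 19: issue I4 (MUL)
cycle 20: I4 read-ops | issue I5 (SHIFT)
cycle 26: I4 finished on MUL
cycle 27: I4→R0
cycle 28: I5 read-ops | issue I6 (MUL)
cycle 29: I5 finished on SHIFT | I6 read-ops
cycle 30: I5→R4
cycle 35: I6 finished on MUL
cycle 36: I6→R3
cycle 37: issue I7 (MUL)
cycle 38: I7 read-ops | issue I8 (SHIFT)
cycle 39: I8 read-ops
cycle 40: I8 finished on SHIFT
cycle 41: I8→R2
cycle 44: I7 finished on MUL
cycle 45: I7→R4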